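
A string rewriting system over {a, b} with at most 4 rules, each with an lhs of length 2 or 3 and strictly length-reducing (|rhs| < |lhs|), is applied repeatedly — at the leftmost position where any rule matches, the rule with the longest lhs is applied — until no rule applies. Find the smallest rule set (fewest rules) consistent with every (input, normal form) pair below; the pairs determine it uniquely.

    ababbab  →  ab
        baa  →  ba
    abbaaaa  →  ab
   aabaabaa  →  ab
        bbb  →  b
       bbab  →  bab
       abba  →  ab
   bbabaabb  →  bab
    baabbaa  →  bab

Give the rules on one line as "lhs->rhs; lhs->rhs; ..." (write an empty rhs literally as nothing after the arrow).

  | ababbab => abbbab => abbab => abab => abb => ab
  | baa => ba
  | abbaaaa => abaaaa => abaaa => abaa => aba => ab
  | aabaabaa => abaabaa => ababaa => abbaa => abaa => aba => ab

aa->a; aba->ab; bb->b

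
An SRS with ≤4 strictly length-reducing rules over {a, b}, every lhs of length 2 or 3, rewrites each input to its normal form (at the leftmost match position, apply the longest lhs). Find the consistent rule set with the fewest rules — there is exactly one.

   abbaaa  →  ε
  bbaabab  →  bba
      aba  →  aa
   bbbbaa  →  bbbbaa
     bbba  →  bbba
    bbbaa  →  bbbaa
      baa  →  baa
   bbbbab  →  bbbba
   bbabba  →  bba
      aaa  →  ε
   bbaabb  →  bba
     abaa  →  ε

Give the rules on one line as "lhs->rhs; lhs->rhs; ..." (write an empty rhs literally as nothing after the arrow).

aaa->; aab->a; ab->a; abb->

  | abbaaa => aaa => ε
  | bbaabab => bbaab => bba
  | aba => aa
  | bbbbaa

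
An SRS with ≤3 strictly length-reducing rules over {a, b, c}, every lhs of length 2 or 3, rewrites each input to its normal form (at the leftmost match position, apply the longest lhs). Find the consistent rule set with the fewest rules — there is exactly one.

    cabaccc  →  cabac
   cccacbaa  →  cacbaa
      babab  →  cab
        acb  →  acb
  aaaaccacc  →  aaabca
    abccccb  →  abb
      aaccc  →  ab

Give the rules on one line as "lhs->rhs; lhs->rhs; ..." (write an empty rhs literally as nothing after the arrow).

  | cabaccc => cabac
  | cccacbaa => cacbaa
  | babab => cab
  | acb

aac->ab; bab->c; cc->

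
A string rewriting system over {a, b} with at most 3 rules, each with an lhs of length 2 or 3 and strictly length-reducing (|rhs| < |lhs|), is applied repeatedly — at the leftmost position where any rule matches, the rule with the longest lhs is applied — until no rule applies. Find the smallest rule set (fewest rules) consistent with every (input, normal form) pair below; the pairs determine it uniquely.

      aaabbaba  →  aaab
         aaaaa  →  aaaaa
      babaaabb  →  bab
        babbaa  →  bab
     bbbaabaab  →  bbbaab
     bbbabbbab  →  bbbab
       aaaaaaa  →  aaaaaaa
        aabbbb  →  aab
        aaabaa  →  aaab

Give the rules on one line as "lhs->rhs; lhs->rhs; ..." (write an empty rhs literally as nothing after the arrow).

  | aaabbaba => aaababa => aaabba => aaaba => aaab
  | aaaaa
  | babaaabb => babaabb => bababb => babbb => babb => bab
  | babbaa => babaa => baba => bab

aba->ab; abb->ab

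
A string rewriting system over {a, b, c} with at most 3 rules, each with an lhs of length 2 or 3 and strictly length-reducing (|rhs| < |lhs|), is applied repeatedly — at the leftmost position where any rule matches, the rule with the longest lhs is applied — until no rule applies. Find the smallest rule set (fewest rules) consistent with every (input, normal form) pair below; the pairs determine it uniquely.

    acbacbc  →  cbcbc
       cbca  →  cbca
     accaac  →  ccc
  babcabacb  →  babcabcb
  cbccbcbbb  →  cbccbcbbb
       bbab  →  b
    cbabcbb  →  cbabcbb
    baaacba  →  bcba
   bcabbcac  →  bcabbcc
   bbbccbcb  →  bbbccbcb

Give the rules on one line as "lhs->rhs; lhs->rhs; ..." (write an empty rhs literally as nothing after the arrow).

ac->c; bba->

  | acbacbc => cbacbc => cbcbc
  | cbca
  | accaac => ccaac => ccac => ccc
  | babcabacb => babcabcb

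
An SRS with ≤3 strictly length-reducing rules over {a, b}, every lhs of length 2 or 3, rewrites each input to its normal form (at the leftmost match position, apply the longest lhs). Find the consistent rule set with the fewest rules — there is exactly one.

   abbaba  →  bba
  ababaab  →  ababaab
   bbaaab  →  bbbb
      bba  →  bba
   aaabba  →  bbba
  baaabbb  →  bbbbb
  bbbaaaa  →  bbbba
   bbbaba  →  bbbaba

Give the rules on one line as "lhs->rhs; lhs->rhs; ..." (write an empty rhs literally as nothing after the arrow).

aaa->b; abb->aa

  | abbaba => aaaba => bba
  | ababaab
  | bbaaab => bbbb
  | bba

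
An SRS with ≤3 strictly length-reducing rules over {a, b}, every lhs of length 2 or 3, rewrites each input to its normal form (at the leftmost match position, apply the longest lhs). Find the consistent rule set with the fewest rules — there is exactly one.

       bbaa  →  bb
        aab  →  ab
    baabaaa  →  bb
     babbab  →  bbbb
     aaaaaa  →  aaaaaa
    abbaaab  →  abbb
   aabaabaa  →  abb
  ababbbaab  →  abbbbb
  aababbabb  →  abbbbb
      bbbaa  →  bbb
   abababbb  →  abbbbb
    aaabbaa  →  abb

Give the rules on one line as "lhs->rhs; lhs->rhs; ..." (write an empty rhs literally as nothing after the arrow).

  | bbaa => bba => bb
  | aab => ab
  | baabaaa => babaaa => bbaaa => bbaa => bba => bb
  | babbab => bbbab => bbbb

aab->ab; ba->b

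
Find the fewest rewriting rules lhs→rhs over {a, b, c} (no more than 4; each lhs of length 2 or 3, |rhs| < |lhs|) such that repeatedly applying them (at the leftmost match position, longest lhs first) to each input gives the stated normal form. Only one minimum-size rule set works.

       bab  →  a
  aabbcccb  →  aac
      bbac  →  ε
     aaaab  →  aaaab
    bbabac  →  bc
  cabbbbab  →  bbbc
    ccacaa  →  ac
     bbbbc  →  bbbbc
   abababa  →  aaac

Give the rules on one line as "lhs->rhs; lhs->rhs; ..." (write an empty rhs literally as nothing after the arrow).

  | bab => cb => a
  | aabbcccb => aabcb => aaba => aac
  | bbac => bcc => ε
  | aaaab

ba->c; bcc->; ca->b; cb->a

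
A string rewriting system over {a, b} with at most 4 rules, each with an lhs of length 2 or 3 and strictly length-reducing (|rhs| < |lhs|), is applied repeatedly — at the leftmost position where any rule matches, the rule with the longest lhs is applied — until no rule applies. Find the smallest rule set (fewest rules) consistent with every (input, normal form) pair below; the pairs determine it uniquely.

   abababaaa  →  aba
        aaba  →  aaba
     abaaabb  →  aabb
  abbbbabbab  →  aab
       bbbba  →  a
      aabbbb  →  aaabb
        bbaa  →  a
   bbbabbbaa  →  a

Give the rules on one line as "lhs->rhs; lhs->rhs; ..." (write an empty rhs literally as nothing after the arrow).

  | abababaaa => ababaa => aba
  | aaba
  | abaaabb => aabb
  | abbbbabbab => aabbabbab => aabbab => aab

baa->; bba->; bbb->ab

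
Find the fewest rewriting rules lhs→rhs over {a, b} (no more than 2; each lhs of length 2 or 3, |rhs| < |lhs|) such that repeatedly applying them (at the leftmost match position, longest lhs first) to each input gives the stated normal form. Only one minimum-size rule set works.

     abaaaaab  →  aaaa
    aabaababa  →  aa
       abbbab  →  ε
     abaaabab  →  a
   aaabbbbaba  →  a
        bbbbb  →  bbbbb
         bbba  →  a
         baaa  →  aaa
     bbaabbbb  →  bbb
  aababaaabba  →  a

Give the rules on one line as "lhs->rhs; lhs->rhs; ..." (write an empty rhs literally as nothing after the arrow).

aab->; ba->a

  | abaaaaab => aaaaaab => aaaa
  | aabaababa => aababa => aba => aa
  | abbbab => abbab => abab => aab => ε
  | abaaabab => aaaabab => aaab => a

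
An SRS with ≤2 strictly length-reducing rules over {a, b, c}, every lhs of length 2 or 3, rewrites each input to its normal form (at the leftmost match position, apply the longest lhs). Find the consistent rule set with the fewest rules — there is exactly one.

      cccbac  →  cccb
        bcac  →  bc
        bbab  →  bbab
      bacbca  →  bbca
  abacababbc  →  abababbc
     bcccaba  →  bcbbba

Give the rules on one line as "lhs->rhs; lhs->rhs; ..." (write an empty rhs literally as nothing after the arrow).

  | cccbac => cccb
  | bcac => bc
  | bbab
  | bacbca => bbca

ac->; cca->bb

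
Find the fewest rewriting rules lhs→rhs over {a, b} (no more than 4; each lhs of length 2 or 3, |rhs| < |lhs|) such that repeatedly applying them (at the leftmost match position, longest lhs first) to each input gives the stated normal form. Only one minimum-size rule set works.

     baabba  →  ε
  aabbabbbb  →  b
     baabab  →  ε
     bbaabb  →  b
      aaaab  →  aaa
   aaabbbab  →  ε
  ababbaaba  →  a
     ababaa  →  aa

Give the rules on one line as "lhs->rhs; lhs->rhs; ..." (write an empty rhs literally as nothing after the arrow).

ab->; ba->; bb->b

  | baabba => abba => ba => ε
  | aabbabbbb => ababbbb => abbbb => bbb => bb => b
  | baabab => abab => ab => ε
  | bbaabb => baabb => abb => b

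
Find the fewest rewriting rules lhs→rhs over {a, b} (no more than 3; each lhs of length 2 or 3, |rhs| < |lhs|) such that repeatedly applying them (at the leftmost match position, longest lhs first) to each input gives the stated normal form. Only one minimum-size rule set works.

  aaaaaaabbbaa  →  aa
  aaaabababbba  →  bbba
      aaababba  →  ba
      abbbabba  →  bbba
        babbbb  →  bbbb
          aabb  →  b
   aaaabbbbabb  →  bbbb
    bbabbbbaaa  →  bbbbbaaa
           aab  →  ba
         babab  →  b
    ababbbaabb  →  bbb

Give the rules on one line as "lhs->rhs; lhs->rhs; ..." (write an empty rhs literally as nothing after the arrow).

  | aaaaaaabbbaa => aaaaababbaa => aaabaabbaa => abaaabbaa => aaabbaa => ababaa => abaa => aa
  | aaaabababbba => aabaababbba => baaababbba => babaabbba => baabbba => bbabba => bbba
  | aaababba => abaabba => aabba => baba => ba
  | abbbabba => bbabba => bbba

aab->ba; ab->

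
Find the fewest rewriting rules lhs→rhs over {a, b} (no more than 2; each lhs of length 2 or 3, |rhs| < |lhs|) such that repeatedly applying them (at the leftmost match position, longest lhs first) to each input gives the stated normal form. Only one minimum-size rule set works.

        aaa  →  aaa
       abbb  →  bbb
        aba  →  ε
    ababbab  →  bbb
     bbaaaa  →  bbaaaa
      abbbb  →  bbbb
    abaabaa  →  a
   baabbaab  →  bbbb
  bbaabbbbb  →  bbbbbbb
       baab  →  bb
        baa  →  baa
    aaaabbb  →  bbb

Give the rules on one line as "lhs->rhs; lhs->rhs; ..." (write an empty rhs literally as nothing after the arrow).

  | aaa
  | abbb => bbb
  | aba => ε
  | ababbab => bbab => bbb

ab->b; aba->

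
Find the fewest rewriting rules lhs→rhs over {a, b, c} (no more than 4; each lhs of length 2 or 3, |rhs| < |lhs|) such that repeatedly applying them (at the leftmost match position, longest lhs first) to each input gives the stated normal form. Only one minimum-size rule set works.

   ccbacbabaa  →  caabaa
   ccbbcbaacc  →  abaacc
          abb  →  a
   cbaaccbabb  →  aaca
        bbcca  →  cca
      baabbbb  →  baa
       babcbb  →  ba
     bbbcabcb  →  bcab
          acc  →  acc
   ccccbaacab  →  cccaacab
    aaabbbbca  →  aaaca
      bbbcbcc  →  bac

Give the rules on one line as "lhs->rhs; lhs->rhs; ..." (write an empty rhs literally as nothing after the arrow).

  | ccbacbabaa => cacbabaa => caabaa
  | ccbbcbaacc => cbcbaacc => abaacc
  | abb => a
  | cbaaccbabb => aaccbabb => aacabb => aaca

bb->; cb->; cbc->a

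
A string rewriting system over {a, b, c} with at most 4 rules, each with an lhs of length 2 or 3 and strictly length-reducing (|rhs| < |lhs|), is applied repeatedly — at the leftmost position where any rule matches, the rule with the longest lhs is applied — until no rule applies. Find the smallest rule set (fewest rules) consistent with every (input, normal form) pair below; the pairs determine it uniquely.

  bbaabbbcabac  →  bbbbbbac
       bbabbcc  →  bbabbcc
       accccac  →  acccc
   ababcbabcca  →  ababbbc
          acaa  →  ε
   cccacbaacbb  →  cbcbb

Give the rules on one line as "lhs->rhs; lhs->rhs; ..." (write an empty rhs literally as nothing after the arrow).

aa->; ca->; cba->b

  | bbaabbbcabac => bbbbbcabac => bbbbbbac
  | bbabbcc
  | accccac => acccc
  | ababcbabcca => ababbbcca => ababbbc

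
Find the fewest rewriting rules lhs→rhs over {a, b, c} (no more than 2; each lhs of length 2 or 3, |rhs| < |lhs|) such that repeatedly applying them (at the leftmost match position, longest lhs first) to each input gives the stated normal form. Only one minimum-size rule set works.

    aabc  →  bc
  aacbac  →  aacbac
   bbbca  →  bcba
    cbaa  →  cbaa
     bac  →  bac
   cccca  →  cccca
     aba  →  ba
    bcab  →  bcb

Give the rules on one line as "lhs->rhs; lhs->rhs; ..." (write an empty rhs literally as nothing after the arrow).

ab->b; bbc->cb

  | aabc => abc => bc
  | aacbac
  | bbbca => bcba
  | cbaa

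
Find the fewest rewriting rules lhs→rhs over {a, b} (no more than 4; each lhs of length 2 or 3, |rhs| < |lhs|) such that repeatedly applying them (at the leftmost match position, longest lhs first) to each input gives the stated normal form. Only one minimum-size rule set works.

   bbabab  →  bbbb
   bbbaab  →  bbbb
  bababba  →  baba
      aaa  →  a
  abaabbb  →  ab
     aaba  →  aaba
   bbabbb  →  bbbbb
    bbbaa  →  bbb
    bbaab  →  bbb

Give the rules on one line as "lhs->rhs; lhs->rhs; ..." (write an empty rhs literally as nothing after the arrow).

  | bbabab => bbbab => bbbb
  | bbbaab => bbbab => bbbb
  | bababba => baba
  | aaa => a

aaa->a; abb->; baa->a; bba->bb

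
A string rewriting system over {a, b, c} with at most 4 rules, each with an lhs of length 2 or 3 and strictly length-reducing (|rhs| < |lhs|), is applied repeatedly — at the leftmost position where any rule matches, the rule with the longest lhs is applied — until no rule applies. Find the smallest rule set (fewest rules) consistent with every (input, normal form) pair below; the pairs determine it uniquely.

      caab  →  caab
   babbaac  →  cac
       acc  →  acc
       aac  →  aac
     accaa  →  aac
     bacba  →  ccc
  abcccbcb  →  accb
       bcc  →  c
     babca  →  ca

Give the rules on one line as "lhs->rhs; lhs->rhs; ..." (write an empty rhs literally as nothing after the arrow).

  | caab
  | babbaac => cbbaac => cbcac => cac
  | acc
  | aac

ba->c; bc->; cca->ab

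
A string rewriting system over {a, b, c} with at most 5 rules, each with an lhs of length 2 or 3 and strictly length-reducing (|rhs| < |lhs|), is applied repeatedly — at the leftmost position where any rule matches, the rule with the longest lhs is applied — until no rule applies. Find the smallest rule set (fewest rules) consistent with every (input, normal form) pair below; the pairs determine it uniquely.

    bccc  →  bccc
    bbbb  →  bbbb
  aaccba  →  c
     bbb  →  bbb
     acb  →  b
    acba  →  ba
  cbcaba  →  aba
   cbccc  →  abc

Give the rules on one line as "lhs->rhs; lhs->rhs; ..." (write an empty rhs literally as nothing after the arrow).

aa->; ac->; acc->ab; cb->a

  | bccc
  | bbbb
  | aaccba => ccba => caa => c
  | bbb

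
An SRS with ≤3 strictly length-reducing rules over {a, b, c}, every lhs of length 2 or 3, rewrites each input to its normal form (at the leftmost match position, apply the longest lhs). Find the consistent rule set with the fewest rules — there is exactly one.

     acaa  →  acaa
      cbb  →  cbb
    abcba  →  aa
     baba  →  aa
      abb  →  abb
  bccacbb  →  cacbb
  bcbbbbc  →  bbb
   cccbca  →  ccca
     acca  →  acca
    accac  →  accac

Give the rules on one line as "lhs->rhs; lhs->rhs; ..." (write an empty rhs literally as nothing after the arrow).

  | acaa
  | cbb
  | abcba => aba => aa
  | baba => aba => aa

ba->a; bc->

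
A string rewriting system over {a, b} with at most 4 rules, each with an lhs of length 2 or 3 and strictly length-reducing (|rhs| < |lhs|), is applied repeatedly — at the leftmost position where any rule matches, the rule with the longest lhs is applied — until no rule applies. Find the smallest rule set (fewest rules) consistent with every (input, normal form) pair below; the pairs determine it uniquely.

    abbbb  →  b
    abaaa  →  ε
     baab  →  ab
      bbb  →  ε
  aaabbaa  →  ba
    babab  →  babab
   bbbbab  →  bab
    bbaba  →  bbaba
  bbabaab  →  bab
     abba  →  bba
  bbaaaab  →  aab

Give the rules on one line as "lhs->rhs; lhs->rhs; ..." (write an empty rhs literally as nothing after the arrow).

  | abbbb => bbbb => b
  | abaaa => aaa => ε
  | baab => ab
  | bbb => ε

aaa->; abb->bb; baa->a; bbb->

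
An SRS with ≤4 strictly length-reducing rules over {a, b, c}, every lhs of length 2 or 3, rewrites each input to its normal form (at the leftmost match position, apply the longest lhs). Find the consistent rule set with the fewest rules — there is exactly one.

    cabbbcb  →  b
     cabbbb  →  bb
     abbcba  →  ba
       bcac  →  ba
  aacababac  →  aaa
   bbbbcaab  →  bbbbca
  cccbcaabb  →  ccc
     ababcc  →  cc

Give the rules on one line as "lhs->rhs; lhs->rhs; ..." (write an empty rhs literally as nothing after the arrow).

ab->; cac->a; cb->

  | cabbbcb => cbbcb => bcb => b
  | cabbbb => cbbb => bb
  | abbcba => bcba => ba
  | bcac => ba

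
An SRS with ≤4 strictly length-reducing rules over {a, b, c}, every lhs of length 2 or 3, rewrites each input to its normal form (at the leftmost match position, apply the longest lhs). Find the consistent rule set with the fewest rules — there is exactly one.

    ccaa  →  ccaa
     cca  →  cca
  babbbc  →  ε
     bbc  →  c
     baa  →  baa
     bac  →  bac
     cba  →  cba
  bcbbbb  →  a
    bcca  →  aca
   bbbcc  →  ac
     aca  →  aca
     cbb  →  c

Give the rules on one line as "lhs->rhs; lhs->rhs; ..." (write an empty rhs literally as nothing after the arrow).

abc->b; bb->; bc->a

  | ccaa
  | cca
  | babbbc => babc => bb => ε
  | bbc => c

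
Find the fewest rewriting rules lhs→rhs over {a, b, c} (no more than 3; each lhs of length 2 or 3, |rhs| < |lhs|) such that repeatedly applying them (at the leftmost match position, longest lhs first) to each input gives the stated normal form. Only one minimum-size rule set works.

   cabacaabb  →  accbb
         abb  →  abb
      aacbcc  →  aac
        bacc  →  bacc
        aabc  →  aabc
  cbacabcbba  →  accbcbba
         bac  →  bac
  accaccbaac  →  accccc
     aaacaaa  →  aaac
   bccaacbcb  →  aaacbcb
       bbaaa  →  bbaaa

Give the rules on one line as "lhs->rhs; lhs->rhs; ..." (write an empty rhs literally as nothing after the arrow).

  | cabacaabb => cbacaabb => accaabb => accabb => accbb
  | abb
  | aacbcc => aaca => aac
  | bacc

bcc->a; ca->c; cba->ac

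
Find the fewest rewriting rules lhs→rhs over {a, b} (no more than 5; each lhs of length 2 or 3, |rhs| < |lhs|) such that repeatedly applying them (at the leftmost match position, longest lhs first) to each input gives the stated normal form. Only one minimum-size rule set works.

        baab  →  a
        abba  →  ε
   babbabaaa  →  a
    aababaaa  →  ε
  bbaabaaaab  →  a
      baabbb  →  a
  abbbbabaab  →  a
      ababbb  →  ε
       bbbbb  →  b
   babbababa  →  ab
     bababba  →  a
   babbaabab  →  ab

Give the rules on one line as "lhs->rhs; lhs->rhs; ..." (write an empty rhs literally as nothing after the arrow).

  | baab => bab => a
  | abba => aa => ε
  | babbabaaa => ababaaa => aaaaa => aaa => a
  | aababaaa => babaaa => aaaa => aa => ε

aa->; ba->b; bab->a; bb->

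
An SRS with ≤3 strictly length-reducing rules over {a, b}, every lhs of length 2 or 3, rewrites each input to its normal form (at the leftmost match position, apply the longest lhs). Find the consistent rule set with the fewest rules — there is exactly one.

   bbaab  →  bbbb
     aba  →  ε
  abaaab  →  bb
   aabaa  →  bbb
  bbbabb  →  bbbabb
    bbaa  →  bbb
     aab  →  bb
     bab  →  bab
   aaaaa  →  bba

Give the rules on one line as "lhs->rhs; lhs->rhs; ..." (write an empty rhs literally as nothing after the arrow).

  | bbaab => bbbb
  | aba => ε
  | abaaab => aab => bb
  | aabaa => bbaa => bbb

aa->b; aba->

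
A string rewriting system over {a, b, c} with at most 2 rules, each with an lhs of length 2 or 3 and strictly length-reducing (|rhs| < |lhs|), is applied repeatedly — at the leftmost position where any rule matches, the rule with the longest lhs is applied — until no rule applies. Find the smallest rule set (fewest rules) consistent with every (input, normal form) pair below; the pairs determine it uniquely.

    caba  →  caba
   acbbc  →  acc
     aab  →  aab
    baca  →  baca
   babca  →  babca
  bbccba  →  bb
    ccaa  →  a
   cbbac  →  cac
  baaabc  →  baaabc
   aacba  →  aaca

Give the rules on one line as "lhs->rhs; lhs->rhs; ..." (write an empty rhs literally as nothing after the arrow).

cb->c; cca->

  | caba
  | acbbc => acbc => acc
  | aab
  | baca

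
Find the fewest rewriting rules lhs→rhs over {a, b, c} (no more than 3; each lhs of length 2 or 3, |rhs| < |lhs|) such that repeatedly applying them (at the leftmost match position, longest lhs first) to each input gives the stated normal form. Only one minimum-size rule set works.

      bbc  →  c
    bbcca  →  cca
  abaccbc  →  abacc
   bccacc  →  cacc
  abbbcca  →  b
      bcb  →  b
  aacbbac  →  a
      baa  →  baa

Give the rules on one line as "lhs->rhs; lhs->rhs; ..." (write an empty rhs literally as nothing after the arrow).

aca->b; bb->; bc->

  | bbc => c
  | bbcca => cca
  | abaccbc => abacc
  | bccacc => cacc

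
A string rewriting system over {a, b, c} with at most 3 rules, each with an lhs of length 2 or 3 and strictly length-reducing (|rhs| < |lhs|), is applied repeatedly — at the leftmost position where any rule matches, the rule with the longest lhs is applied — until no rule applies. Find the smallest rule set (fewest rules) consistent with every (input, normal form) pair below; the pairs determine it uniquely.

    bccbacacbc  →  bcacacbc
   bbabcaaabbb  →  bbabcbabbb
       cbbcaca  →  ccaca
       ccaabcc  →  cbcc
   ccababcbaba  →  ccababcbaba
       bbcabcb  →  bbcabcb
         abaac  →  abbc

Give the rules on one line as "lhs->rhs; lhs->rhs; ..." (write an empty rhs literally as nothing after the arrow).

  | bccbacacbc => bcacacbc
  | bbabcaaabbb => bbabcbabbb
  | cbbcaca => ccaca
  | ccaabcc => ccbbcc => cbcc

aa->b; cbb->c; ccb->c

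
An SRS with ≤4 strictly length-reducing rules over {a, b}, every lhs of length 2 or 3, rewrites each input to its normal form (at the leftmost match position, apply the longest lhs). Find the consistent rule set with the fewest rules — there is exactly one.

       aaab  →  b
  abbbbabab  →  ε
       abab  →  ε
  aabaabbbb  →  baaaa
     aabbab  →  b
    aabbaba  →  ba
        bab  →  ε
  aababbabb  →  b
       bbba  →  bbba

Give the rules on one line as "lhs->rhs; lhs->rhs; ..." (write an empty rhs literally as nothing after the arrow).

ab->b; abb->aa; bab->

  | aaab => aab => ab => b
  | abbbbabab => aabbabab => aaaabab => aaabab => aabab => abab => bab => ε
  | abab => bab => ε
  | aabaabbbb => abaabbbb => baabbbb => baaabb => baaaa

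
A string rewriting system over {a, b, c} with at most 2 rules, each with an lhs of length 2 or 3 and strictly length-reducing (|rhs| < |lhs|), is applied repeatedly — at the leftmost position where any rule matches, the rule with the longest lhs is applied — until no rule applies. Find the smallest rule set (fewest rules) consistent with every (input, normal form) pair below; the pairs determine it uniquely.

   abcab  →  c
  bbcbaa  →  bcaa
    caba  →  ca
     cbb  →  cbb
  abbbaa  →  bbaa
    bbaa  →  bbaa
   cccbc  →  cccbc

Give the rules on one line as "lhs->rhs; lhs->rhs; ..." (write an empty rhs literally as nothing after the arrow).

  | abcab => cab => c
  | bbcbaa => bcaa
  | caba => ca
  | cbb

ab->; bcb->c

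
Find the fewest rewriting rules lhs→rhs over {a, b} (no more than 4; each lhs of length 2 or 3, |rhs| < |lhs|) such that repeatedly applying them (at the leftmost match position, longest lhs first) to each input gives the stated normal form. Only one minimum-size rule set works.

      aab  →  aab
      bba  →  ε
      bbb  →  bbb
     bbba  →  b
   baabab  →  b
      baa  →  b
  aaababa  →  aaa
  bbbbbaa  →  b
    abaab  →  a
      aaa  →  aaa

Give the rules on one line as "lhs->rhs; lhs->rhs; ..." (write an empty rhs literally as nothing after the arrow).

  | aab
  | bba => ε
  | bbb
  | bbba => b

abb->a; ba->; baa->b; bba->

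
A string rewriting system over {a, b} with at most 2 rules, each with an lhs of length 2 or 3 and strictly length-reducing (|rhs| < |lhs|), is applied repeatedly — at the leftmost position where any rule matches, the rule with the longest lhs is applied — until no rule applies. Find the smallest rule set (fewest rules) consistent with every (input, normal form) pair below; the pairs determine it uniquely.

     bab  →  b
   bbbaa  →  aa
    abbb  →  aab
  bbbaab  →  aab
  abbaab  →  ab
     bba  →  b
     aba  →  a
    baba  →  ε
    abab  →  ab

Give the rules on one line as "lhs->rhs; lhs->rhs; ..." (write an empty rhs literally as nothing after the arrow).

ba->; bbb->ab

  | bab => b
  | bbbaa => abaa => aa
  | abbb => aab
  | bbbaab => abaab => aab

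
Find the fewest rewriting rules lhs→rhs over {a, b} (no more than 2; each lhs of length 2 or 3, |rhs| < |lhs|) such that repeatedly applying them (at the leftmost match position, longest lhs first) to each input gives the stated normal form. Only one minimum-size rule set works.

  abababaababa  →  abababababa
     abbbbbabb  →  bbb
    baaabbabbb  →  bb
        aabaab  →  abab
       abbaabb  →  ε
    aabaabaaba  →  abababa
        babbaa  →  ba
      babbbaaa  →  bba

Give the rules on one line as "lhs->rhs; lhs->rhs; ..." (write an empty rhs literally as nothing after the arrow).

aa->a; abb->

  | abababaababa => abababababa
  | abbbbbabb => bbbabb => bbb
  | baaabbabbb => baabbabbb => babbabbb => babbb => bb
  | aabaab => abaab => abab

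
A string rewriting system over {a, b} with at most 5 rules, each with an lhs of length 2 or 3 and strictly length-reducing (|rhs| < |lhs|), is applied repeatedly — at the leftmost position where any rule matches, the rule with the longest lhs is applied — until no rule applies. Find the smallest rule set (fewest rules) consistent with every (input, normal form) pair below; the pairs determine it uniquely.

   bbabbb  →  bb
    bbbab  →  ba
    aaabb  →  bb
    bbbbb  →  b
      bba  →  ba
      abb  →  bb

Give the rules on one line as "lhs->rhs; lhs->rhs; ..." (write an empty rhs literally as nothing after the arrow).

  | bbabbb => babbb => bbbb => bb
  | bbbab => bab => ba
  | aaabb => aabb => abb => bb
  | bbbbb => bbb => b

ab->a; abb->bb; bba->ba; bbb->b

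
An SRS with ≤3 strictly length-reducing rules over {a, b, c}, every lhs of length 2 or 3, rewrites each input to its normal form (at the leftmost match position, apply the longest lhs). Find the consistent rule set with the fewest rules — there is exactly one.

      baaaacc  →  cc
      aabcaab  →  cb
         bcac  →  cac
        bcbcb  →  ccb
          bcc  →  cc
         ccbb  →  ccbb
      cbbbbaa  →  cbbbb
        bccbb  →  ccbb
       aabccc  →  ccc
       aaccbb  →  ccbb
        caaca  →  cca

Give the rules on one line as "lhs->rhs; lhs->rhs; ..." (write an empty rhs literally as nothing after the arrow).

aa->; bc->c

  | baaaacc => baacc => bcc => cc
  | aabcaab => bcaab => caab => cb
  | bcac => cac
  | bcbcb => cbcb => ccb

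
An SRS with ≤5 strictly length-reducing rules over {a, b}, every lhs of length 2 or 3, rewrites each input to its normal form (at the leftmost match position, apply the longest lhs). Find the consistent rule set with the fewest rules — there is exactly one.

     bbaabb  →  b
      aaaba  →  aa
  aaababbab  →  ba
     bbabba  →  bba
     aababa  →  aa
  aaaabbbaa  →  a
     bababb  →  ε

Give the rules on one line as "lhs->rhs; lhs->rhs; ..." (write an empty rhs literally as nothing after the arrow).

aab->; ab->a; abb->; baa->a

  | bbaabb => babb => b
  | aaaba => aa
  | aaababbab => aabbab => bab => ba
  | bbabba => bba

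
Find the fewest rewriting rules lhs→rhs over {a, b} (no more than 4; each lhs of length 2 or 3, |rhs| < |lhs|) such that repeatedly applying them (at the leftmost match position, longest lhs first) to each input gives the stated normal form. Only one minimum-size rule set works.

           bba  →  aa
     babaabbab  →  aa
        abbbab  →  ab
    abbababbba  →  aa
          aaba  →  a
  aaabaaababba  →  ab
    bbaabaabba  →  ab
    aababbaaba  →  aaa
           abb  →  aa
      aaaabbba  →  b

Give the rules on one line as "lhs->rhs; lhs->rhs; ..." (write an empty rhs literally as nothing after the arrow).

aab->; ba->b; bb->a

  | bba => aa
  | babaabbab => bbaabbab => aaabbab => abab => abb => aa
  | abbbab => aabab => ab
  | abbababbba => aaababbba => aabbba => bba => aa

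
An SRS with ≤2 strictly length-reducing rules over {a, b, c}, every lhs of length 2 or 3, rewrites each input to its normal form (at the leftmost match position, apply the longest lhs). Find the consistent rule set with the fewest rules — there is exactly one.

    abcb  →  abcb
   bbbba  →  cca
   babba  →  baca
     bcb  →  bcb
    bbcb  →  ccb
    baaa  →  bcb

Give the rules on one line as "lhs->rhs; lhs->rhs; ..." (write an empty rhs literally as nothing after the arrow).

aaa->cb; bb->c

  | abcb
  | bbbba => cbba => cca
  | babba => baca
  | bcb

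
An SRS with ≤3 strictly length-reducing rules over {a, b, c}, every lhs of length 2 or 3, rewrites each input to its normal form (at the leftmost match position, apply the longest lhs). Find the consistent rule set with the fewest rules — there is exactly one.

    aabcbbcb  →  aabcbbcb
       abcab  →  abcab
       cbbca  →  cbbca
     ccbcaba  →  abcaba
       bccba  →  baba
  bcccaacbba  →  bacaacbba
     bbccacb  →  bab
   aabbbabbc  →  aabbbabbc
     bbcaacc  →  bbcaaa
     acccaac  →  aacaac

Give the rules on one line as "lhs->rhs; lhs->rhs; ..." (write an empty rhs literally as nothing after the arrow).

  | aabcbbcb
  | abcab
  | cbbca
  | ccbcaba => abcaba

baa->c; cc->a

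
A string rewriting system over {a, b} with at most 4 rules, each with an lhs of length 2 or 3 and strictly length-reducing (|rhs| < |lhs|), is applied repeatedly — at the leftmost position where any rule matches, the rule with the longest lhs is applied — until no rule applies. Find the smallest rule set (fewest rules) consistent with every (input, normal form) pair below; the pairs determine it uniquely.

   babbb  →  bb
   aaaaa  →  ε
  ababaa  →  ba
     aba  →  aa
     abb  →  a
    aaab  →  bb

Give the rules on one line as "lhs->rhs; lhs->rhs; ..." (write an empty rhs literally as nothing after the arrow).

  | babbb => bb
  | aaaaa => baa => ε
  | ababaa => aabaa => aaaa => ba
  | aba => aa

aaa->b; ab->a; baa->; bab->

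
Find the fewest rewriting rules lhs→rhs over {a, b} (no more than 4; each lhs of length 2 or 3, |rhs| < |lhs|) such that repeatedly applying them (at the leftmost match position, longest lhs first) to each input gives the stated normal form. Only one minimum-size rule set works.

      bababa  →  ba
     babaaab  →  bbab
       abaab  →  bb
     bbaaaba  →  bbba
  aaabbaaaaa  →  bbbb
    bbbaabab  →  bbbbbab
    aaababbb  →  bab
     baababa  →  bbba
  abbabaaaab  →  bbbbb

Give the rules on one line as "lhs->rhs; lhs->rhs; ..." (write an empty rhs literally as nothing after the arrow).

aa->b; aba->a; abb->a

  | bababa => baba => ba
  | babaaab => baaab => bbab
  | abaab => aab => bb
  | bbaaaba => bbbaba => bbba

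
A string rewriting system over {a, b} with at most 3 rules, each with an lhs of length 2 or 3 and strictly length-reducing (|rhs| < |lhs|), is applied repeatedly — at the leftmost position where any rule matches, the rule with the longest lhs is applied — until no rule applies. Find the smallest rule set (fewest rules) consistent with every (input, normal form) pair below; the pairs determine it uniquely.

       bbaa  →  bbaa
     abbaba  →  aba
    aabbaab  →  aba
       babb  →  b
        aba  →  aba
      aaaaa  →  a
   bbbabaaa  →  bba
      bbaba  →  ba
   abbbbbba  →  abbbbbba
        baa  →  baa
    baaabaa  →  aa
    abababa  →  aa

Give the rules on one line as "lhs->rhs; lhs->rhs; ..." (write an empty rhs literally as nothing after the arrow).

aaa->a; aab->a; bab->

  | bbaa
  | abbaba => aba
  | aabbaab => abaab => aba
  | babb => b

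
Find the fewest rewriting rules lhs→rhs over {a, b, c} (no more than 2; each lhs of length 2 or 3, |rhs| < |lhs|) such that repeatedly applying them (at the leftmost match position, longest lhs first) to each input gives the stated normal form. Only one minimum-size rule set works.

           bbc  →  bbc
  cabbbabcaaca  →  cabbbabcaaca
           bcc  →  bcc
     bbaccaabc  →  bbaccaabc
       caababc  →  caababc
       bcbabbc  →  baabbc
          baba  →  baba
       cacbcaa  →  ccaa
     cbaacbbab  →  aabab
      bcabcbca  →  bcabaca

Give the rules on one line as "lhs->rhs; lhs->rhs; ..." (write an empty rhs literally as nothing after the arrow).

  | bbc
  | cabbbabcaaca
  | bcc
  | bbaccaabc

acb->; cb->a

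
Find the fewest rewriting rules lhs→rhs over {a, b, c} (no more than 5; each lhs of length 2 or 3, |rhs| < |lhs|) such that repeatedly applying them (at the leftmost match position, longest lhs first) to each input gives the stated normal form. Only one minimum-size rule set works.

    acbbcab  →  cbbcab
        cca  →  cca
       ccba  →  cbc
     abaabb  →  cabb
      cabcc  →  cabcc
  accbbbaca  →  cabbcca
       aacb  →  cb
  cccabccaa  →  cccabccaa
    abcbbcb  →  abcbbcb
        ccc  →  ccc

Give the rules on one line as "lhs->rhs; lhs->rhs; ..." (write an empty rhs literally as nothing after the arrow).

  | acbbcab => cbbcab
  | cca
  | ccba => cbc
  | abaabb => acabb => cabb

ac->c; acc->ca; ba->c; cba->bc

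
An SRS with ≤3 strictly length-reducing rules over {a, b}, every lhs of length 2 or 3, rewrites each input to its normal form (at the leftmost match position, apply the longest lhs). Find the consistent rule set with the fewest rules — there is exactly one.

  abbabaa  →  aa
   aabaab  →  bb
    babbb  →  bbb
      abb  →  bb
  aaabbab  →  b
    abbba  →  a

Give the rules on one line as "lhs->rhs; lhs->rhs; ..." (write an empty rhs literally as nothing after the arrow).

  | abbabaa => bbabaa => babaa => abaa => baa => aa
  | aabaab => bbaab => baab => aab => bb
  | babbb => abbb => bbb
  | abb => bb

aab->bb; ab->b; ba->a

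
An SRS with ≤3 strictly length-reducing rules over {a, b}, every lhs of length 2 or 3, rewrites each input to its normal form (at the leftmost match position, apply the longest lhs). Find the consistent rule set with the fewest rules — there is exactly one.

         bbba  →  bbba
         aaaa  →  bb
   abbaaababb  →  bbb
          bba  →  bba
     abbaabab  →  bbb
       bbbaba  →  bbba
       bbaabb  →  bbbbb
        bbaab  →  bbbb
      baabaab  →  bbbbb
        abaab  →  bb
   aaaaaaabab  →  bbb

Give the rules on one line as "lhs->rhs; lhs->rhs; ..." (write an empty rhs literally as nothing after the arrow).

aa->b; ab->

  | bbba
  | aaaa => baa => bb
  | abbaaababb => baaababb => bbababb => bbabb => bbb
  | bba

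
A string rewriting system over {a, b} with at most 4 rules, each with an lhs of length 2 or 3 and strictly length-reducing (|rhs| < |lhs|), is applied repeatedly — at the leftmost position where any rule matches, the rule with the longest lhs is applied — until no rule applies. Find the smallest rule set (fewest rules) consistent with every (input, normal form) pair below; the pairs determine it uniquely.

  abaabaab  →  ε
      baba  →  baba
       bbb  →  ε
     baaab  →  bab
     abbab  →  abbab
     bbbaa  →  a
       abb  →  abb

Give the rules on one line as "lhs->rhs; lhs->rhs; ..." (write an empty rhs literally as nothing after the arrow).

aa->; aaa->; baa->b; bbb->aa

  | abaabaab => abbaab => abbb => aaa => ε
  | baba
  | bbb => aa => ε
  | baaab => bab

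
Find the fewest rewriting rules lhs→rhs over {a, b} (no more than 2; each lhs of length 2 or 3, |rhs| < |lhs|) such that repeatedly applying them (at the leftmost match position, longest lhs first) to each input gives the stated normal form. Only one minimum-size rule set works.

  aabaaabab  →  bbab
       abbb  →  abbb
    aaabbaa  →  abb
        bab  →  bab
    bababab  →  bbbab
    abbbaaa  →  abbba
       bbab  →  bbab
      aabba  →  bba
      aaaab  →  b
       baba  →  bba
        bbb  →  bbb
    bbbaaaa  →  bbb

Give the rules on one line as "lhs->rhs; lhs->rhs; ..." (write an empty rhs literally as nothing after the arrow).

aa->; aba->ba

  | aabaaabab => baaabab => babab => bbab
  | abbb
  | aaabbaa => abbaa => abb
  | bab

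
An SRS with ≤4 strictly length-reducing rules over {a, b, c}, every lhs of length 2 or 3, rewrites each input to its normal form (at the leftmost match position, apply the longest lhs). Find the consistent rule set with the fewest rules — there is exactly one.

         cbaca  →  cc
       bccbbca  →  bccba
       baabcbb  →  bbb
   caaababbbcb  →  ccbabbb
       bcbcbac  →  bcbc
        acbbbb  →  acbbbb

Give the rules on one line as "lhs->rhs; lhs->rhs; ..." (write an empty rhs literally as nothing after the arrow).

aa->; aaa->c; bac->aa; bbc->b

  | cbaca => caaa => cc
  | bccbbca => bccba
  | baabcbb => bbcbb => bbb
  | caaababbbcb => ccbabbbcb => ccbabbb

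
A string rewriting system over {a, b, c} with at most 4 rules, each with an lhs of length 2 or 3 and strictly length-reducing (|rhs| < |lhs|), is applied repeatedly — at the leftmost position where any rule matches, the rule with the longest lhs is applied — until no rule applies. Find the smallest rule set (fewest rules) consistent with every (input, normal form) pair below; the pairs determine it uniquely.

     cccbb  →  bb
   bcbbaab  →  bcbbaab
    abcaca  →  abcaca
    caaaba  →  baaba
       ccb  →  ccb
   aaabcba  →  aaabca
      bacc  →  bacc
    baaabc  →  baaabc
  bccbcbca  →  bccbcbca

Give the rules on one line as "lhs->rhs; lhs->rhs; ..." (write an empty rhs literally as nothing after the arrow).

caa->ba; cba->ca; ccc->

  | cccbb => bb
  | bcbbaab
  | abcaca
  | caaaba => baaba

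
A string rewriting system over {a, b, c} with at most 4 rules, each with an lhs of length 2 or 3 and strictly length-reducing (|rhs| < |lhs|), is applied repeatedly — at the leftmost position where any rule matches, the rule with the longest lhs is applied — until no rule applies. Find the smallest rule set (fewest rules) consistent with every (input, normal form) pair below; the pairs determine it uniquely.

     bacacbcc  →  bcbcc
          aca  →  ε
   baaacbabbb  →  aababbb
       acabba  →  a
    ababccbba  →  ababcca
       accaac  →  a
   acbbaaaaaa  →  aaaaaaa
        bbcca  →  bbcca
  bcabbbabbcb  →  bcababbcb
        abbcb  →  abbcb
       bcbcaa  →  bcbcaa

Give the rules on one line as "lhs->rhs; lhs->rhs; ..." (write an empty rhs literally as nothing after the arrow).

ac->a; aca->; baa->a; bba->a

  | bacacbcc => bcbcc
  | aca => ε
  | baaacbabbb => aacbabbb => aababbb
  | acabba => bba => a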